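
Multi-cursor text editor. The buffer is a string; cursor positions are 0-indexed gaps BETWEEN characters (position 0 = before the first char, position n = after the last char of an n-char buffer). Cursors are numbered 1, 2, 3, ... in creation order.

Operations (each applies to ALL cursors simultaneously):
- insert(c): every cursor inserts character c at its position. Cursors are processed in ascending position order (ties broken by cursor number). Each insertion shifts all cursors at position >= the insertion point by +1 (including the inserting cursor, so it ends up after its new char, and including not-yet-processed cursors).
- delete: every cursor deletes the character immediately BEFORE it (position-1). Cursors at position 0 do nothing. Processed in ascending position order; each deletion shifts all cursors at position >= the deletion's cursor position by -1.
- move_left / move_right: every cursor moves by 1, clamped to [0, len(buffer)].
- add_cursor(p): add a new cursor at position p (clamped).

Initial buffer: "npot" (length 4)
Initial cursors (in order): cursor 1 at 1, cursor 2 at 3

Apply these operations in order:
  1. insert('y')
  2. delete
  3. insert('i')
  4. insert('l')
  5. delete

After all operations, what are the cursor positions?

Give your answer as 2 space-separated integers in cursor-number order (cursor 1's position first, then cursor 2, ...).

After op 1 (insert('y')): buffer="nypoyt" (len 6), cursors c1@2 c2@5, authorship .1..2.
After op 2 (delete): buffer="npot" (len 4), cursors c1@1 c2@3, authorship ....
After op 3 (insert('i')): buffer="nipoit" (len 6), cursors c1@2 c2@5, authorship .1..2.
After op 4 (insert('l')): buffer="nilpoilt" (len 8), cursors c1@3 c2@7, authorship .11..22.
After op 5 (delete): buffer="nipoit" (len 6), cursors c1@2 c2@5, authorship .1..2.

Answer: 2 5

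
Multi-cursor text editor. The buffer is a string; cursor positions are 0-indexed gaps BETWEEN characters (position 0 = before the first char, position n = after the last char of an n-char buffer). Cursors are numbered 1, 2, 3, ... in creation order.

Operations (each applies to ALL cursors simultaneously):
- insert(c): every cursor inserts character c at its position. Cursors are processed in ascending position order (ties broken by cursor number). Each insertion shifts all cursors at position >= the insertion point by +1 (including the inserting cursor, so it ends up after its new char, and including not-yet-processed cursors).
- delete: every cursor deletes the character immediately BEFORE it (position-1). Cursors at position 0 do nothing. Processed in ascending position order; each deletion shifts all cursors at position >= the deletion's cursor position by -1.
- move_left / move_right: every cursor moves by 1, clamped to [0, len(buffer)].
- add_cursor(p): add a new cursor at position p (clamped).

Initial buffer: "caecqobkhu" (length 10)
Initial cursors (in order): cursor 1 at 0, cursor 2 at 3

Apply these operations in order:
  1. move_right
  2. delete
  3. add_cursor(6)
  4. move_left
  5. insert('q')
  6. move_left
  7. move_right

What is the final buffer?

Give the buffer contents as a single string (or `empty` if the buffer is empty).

Answer: qaqeqobqkhu

Derivation:
After op 1 (move_right): buffer="caecqobkhu" (len 10), cursors c1@1 c2@4, authorship ..........
After op 2 (delete): buffer="aeqobkhu" (len 8), cursors c1@0 c2@2, authorship ........
After op 3 (add_cursor(6)): buffer="aeqobkhu" (len 8), cursors c1@0 c2@2 c3@6, authorship ........
After op 4 (move_left): buffer="aeqobkhu" (len 8), cursors c1@0 c2@1 c3@5, authorship ........
After op 5 (insert('q')): buffer="qaqeqobqkhu" (len 11), cursors c1@1 c2@3 c3@8, authorship 1.2....3...
After op 6 (move_left): buffer="qaqeqobqkhu" (len 11), cursors c1@0 c2@2 c3@7, authorship 1.2....3...
After op 7 (move_right): buffer="qaqeqobqkhu" (len 11), cursors c1@1 c2@3 c3@8, authorship 1.2....3...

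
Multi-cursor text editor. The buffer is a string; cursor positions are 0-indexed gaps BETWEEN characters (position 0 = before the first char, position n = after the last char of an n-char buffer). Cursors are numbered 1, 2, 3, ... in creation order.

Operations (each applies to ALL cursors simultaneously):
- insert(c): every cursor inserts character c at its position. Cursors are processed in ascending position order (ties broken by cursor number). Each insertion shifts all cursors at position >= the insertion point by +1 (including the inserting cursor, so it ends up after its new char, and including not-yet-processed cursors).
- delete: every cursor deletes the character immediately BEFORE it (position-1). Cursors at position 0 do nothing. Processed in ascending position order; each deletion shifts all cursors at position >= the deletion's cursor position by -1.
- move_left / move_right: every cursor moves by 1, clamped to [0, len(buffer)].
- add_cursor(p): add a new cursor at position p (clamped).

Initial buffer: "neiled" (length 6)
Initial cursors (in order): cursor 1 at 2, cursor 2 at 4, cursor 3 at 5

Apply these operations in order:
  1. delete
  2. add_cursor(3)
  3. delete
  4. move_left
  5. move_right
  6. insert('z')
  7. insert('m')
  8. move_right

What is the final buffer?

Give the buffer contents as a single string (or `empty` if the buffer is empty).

Answer: zzzzmmmm

Derivation:
After op 1 (delete): buffer="nid" (len 3), cursors c1@1 c2@2 c3@2, authorship ...
After op 2 (add_cursor(3)): buffer="nid" (len 3), cursors c1@1 c2@2 c3@2 c4@3, authorship ...
After op 3 (delete): buffer="" (len 0), cursors c1@0 c2@0 c3@0 c4@0, authorship 
After op 4 (move_left): buffer="" (len 0), cursors c1@0 c2@0 c3@0 c4@0, authorship 
After op 5 (move_right): buffer="" (len 0), cursors c1@0 c2@0 c3@0 c4@0, authorship 
After op 6 (insert('z')): buffer="zzzz" (len 4), cursors c1@4 c2@4 c3@4 c4@4, authorship 1234
After op 7 (insert('m')): buffer="zzzzmmmm" (len 8), cursors c1@8 c2@8 c3@8 c4@8, authorship 12341234
After op 8 (move_right): buffer="zzzzmmmm" (len 8), cursors c1@8 c2@8 c3@8 c4@8, authorship 12341234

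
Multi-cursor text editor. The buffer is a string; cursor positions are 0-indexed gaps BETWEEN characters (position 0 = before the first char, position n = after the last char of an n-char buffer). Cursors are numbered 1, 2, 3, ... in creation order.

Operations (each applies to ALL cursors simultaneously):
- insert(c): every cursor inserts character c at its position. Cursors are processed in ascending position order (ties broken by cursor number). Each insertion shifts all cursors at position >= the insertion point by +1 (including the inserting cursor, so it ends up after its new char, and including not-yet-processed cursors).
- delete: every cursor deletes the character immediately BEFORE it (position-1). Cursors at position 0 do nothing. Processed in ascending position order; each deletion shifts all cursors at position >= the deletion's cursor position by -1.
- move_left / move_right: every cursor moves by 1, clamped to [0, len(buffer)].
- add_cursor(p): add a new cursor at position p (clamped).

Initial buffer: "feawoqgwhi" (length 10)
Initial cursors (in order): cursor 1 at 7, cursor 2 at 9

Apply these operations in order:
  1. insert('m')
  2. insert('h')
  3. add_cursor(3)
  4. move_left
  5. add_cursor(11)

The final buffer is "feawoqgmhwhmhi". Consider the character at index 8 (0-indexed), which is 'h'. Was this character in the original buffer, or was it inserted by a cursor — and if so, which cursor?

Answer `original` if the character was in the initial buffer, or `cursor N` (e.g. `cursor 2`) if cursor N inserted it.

Answer: cursor 1

Derivation:
After op 1 (insert('m')): buffer="feawoqgmwhmi" (len 12), cursors c1@8 c2@11, authorship .......1..2.
After op 2 (insert('h')): buffer="feawoqgmhwhmhi" (len 14), cursors c1@9 c2@13, authorship .......11..22.
After op 3 (add_cursor(3)): buffer="feawoqgmhwhmhi" (len 14), cursors c3@3 c1@9 c2@13, authorship .......11..22.
After op 4 (move_left): buffer="feawoqgmhwhmhi" (len 14), cursors c3@2 c1@8 c2@12, authorship .......11..22.
After op 5 (add_cursor(11)): buffer="feawoqgmhwhmhi" (len 14), cursors c3@2 c1@8 c4@11 c2@12, authorship .......11..22.
Authorship (.=original, N=cursor N): . . . . . . . 1 1 . . 2 2 .
Index 8: author = 1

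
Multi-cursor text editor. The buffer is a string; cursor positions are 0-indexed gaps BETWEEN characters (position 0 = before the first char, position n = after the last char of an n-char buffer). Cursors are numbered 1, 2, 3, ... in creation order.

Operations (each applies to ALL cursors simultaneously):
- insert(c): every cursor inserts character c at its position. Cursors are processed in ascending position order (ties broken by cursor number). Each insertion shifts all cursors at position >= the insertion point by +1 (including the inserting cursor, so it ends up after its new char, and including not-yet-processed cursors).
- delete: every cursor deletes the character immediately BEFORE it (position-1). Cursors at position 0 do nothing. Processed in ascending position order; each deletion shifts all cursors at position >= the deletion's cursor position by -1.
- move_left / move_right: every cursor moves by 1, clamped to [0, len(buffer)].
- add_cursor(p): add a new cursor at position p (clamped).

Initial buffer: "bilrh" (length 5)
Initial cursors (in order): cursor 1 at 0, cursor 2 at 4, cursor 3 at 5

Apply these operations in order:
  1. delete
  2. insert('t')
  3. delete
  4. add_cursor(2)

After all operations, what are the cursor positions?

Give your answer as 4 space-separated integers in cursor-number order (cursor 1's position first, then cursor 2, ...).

After op 1 (delete): buffer="bil" (len 3), cursors c1@0 c2@3 c3@3, authorship ...
After op 2 (insert('t')): buffer="tbiltt" (len 6), cursors c1@1 c2@6 c3@6, authorship 1...23
After op 3 (delete): buffer="bil" (len 3), cursors c1@0 c2@3 c3@3, authorship ...
After op 4 (add_cursor(2)): buffer="bil" (len 3), cursors c1@0 c4@2 c2@3 c3@3, authorship ...

Answer: 0 3 3 2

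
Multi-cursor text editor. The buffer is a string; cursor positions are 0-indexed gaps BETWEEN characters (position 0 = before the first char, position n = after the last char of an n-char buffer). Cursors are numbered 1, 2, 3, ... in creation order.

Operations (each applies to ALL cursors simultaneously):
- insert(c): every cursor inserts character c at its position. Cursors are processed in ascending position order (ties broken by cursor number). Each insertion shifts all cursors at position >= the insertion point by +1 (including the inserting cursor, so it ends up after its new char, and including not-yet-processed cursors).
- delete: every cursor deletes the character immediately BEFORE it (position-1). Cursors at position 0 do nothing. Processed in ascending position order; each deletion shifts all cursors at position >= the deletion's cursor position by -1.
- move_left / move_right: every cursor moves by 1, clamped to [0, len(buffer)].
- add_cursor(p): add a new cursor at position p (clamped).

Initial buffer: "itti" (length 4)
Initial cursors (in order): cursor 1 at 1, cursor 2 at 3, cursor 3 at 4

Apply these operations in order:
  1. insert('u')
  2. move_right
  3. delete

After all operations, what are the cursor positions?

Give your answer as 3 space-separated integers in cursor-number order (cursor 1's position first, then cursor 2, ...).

Answer: 2 4 4

Derivation:
After op 1 (insert('u')): buffer="iuttuiu" (len 7), cursors c1@2 c2@5 c3@7, authorship .1..2.3
After op 2 (move_right): buffer="iuttuiu" (len 7), cursors c1@3 c2@6 c3@7, authorship .1..2.3
After op 3 (delete): buffer="iutu" (len 4), cursors c1@2 c2@4 c3@4, authorship .1.2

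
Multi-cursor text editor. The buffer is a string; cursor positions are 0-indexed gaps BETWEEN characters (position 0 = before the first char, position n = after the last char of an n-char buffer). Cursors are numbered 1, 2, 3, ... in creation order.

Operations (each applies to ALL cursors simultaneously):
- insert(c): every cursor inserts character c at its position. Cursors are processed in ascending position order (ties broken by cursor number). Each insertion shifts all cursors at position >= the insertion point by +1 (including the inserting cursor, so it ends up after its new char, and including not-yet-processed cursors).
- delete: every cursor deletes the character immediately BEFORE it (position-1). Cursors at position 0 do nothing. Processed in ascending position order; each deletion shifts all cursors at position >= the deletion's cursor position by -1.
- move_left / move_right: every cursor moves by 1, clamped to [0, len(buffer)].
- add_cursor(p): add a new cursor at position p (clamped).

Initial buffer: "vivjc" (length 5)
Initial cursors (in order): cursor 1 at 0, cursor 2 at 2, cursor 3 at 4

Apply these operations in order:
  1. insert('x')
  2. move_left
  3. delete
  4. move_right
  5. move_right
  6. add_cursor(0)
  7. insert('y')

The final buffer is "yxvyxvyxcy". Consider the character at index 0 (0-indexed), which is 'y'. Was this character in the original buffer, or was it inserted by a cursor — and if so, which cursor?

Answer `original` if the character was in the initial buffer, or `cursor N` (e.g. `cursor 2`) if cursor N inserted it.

After op 1 (insert('x')): buffer="xvixvjxc" (len 8), cursors c1@1 c2@4 c3@7, authorship 1..2..3.
After op 2 (move_left): buffer="xvixvjxc" (len 8), cursors c1@0 c2@3 c3@6, authorship 1..2..3.
After op 3 (delete): buffer="xvxvxc" (len 6), cursors c1@0 c2@2 c3@4, authorship 1.2.3.
After op 4 (move_right): buffer="xvxvxc" (len 6), cursors c1@1 c2@3 c3@5, authorship 1.2.3.
After op 5 (move_right): buffer="xvxvxc" (len 6), cursors c1@2 c2@4 c3@6, authorship 1.2.3.
After op 6 (add_cursor(0)): buffer="xvxvxc" (len 6), cursors c4@0 c1@2 c2@4 c3@6, authorship 1.2.3.
After op 7 (insert('y')): buffer="yxvyxvyxcy" (len 10), cursors c4@1 c1@4 c2@7 c3@10, authorship 41.12.23.3
Authorship (.=original, N=cursor N): 4 1 . 1 2 . 2 3 . 3
Index 0: author = 4

Answer: cursor 4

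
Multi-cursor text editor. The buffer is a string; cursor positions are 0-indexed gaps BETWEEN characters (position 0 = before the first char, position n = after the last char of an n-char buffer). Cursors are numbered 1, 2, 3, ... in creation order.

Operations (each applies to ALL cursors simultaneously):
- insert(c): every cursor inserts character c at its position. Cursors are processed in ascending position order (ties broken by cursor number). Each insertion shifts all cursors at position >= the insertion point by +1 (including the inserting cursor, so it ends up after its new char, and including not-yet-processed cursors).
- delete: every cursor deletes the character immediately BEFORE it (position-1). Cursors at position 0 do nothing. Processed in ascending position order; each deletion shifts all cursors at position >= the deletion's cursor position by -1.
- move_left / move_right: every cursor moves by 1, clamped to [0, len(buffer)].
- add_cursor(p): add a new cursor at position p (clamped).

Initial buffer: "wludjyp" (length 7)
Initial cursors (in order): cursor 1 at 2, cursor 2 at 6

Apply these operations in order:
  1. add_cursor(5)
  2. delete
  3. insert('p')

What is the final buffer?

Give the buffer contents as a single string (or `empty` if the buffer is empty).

After op 1 (add_cursor(5)): buffer="wludjyp" (len 7), cursors c1@2 c3@5 c2@6, authorship .......
After op 2 (delete): buffer="wudp" (len 4), cursors c1@1 c2@3 c3@3, authorship ....
After op 3 (insert('p')): buffer="wpudppp" (len 7), cursors c1@2 c2@6 c3@6, authorship .1..23.

Answer: wpudppp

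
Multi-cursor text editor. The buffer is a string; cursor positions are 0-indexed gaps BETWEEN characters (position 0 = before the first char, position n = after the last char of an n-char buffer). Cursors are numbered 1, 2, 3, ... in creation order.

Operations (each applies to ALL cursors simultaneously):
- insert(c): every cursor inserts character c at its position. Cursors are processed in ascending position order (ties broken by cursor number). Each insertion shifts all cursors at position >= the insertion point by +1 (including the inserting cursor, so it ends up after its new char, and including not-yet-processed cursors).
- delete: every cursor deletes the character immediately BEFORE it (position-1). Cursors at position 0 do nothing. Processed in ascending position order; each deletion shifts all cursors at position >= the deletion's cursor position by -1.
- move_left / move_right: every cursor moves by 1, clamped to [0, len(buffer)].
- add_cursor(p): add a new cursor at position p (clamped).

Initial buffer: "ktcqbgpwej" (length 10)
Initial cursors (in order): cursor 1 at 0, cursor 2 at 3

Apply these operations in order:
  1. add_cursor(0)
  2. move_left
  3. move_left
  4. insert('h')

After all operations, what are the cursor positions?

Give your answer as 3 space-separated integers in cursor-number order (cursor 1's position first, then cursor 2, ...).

After op 1 (add_cursor(0)): buffer="ktcqbgpwej" (len 10), cursors c1@0 c3@0 c2@3, authorship ..........
After op 2 (move_left): buffer="ktcqbgpwej" (len 10), cursors c1@0 c3@0 c2@2, authorship ..........
After op 3 (move_left): buffer="ktcqbgpwej" (len 10), cursors c1@0 c3@0 c2@1, authorship ..........
After op 4 (insert('h')): buffer="hhkhtcqbgpwej" (len 13), cursors c1@2 c3@2 c2@4, authorship 13.2.........

Answer: 2 4 2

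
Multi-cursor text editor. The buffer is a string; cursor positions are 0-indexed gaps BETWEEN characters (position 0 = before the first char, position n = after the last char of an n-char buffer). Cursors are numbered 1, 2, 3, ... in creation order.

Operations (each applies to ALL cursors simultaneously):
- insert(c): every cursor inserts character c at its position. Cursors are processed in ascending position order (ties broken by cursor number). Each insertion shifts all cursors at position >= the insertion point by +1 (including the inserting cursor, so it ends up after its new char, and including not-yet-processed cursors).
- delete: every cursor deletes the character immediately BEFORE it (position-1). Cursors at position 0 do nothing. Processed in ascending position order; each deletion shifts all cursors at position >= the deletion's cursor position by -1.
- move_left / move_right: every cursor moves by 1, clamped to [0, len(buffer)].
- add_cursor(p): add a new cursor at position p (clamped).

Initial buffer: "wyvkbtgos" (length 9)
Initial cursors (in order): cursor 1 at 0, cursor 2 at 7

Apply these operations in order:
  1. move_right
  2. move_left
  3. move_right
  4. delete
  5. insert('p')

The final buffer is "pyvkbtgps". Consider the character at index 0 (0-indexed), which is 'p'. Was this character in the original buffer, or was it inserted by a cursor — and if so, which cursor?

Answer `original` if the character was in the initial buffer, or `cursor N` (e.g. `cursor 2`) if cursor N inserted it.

After op 1 (move_right): buffer="wyvkbtgos" (len 9), cursors c1@1 c2@8, authorship .........
After op 2 (move_left): buffer="wyvkbtgos" (len 9), cursors c1@0 c2@7, authorship .........
After op 3 (move_right): buffer="wyvkbtgos" (len 9), cursors c1@1 c2@8, authorship .........
After op 4 (delete): buffer="yvkbtgs" (len 7), cursors c1@0 c2@6, authorship .......
After op 5 (insert('p')): buffer="pyvkbtgps" (len 9), cursors c1@1 c2@8, authorship 1......2.
Authorship (.=original, N=cursor N): 1 . . . . . . 2 .
Index 0: author = 1

Answer: cursor 1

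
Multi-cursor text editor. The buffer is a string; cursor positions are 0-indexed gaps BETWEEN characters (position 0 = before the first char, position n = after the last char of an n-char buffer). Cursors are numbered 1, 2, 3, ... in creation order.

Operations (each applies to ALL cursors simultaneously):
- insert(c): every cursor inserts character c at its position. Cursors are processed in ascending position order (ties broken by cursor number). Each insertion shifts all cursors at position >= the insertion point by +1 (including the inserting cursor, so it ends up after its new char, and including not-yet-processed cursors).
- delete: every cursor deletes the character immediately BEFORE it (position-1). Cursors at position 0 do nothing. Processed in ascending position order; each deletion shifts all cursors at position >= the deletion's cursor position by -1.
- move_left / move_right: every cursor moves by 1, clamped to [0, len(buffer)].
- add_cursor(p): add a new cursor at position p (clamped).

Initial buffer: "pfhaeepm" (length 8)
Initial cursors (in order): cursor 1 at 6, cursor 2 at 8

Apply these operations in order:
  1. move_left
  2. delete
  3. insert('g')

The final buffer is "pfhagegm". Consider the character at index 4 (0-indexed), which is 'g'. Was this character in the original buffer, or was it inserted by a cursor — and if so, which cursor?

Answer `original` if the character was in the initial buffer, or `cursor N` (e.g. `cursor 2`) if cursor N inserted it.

Answer: cursor 1

Derivation:
After op 1 (move_left): buffer="pfhaeepm" (len 8), cursors c1@5 c2@7, authorship ........
After op 2 (delete): buffer="pfhaem" (len 6), cursors c1@4 c2@5, authorship ......
After op 3 (insert('g')): buffer="pfhagegm" (len 8), cursors c1@5 c2@7, authorship ....1.2.
Authorship (.=original, N=cursor N): . . . . 1 . 2 .
Index 4: author = 1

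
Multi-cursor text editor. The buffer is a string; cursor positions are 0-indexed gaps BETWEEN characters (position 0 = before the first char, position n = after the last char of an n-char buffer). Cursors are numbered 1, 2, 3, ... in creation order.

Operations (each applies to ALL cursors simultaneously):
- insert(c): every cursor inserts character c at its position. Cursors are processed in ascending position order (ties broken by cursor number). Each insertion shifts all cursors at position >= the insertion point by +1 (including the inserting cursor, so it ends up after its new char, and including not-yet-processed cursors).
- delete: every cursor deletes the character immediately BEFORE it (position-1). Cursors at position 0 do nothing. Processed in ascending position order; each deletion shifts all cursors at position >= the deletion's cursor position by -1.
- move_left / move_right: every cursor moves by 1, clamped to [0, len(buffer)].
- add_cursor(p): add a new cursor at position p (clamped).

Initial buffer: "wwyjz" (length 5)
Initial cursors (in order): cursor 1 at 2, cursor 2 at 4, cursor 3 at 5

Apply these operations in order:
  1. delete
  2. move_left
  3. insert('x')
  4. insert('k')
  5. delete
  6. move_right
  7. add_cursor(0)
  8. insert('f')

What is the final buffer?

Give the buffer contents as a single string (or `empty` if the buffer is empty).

After op 1 (delete): buffer="wy" (len 2), cursors c1@1 c2@2 c3@2, authorship ..
After op 2 (move_left): buffer="wy" (len 2), cursors c1@0 c2@1 c3@1, authorship ..
After op 3 (insert('x')): buffer="xwxxy" (len 5), cursors c1@1 c2@4 c3@4, authorship 1.23.
After op 4 (insert('k')): buffer="xkwxxkky" (len 8), cursors c1@2 c2@7 c3@7, authorship 11.2323.
After op 5 (delete): buffer="xwxxy" (len 5), cursors c1@1 c2@4 c3@4, authorship 1.23.
After op 6 (move_right): buffer="xwxxy" (len 5), cursors c1@2 c2@5 c3@5, authorship 1.23.
After op 7 (add_cursor(0)): buffer="xwxxy" (len 5), cursors c4@0 c1@2 c2@5 c3@5, authorship 1.23.
After op 8 (insert('f')): buffer="fxwfxxyff" (len 9), cursors c4@1 c1@4 c2@9 c3@9, authorship 41.123.23

Answer: fxwfxxyff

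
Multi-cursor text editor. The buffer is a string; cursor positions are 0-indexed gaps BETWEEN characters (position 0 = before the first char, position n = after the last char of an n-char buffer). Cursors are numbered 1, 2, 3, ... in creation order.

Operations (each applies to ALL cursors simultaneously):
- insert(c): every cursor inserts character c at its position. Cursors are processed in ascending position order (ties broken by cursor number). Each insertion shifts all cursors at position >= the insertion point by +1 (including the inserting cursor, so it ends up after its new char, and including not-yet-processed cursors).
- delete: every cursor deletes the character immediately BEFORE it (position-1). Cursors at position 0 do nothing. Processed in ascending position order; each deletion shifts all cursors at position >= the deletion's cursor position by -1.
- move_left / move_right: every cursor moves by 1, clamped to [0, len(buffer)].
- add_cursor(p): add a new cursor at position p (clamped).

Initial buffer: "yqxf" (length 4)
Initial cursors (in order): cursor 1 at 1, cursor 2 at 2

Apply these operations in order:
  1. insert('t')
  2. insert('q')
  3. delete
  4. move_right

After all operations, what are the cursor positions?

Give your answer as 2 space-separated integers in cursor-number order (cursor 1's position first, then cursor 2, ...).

After op 1 (insert('t')): buffer="ytqtxf" (len 6), cursors c1@2 c2@4, authorship .1.2..
After op 2 (insert('q')): buffer="ytqqtqxf" (len 8), cursors c1@3 c2@6, authorship .11.22..
After op 3 (delete): buffer="ytqtxf" (len 6), cursors c1@2 c2@4, authorship .1.2..
After op 4 (move_right): buffer="ytqtxf" (len 6), cursors c1@3 c2@5, authorship .1.2..

Answer: 3 5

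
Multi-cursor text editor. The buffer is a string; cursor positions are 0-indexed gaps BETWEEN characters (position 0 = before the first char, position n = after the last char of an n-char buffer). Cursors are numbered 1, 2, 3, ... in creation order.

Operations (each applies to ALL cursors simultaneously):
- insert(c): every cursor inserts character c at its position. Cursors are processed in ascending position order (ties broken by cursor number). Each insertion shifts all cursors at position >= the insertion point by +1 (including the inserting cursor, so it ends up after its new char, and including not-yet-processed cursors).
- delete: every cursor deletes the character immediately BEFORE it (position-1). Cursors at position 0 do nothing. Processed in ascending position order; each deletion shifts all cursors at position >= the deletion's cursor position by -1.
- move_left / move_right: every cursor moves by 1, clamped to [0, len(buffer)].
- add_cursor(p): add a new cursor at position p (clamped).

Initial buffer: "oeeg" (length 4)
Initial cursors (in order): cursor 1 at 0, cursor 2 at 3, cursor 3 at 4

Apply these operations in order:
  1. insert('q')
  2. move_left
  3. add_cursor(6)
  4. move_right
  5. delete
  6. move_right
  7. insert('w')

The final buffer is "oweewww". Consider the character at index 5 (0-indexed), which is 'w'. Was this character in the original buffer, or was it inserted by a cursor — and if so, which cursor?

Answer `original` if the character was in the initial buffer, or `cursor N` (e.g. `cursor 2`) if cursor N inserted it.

After op 1 (insert('q')): buffer="qoeeqgq" (len 7), cursors c1@1 c2@5 c3@7, authorship 1...2.3
After op 2 (move_left): buffer="qoeeqgq" (len 7), cursors c1@0 c2@4 c3@6, authorship 1...2.3
After op 3 (add_cursor(6)): buffer="qoeeqgq" (len 7), cursors c1@0 c2@4 c3@6 c4@6, authorship 1...2.3
After op 4 (move_right): buffer="qoeeqgq" (len 7), cursors c1@1 c2@5 c3@7 c4@7, authorship 1...2.3
After op 5 (delete): buffer="oee" (len 3), cursors c1@0 c2@3 c3@3 c4@3, authorship ...
After op 6 (move_right): buffer="oee" (len 3), cursors c1@1 c2@3 c3@3 c4@3, authorship ...
After op 7 (insert('w')): buffer="oweewww" (len 7), cursors c1@2 c2@7 c3@7 c4@7, authorship .1..234
Authorship (.=original, N=cursor N): . 1 . . 2 3 4
Index 5: author = 3

Answer: cursor 3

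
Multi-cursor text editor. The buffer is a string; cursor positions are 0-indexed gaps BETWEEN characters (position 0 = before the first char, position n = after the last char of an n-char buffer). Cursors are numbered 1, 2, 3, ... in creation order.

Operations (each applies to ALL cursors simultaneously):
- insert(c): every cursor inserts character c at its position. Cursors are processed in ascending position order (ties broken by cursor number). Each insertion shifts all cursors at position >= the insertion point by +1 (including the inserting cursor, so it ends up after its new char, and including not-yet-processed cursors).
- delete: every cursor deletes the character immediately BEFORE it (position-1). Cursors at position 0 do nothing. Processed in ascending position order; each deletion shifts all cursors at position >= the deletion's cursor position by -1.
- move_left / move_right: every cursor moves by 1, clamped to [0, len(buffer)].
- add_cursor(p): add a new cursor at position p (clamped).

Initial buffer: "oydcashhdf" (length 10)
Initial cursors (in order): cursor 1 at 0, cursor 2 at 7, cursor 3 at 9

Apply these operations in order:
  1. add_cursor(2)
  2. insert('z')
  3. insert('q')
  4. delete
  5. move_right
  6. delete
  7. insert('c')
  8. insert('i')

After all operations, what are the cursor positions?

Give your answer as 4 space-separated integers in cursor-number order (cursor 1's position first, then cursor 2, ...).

After op 1 (add_cursor(2)): buffer="oydcashhdf" (len 10), cursors c1@0 c4@2 c2@7 c3@9, authorship ..........
After op 2 (insert('z')): buffer="zoyzdcashzhdzf" (len 14), cursors c1@1 c4@4 c2@10 c3@13, authorship 1..4.....2..3.
After op 3 (insert('q')): buffer="zqoyzqdcashzqhdzqf" (len 18), cursors c1@2 c4@6 c2@13 c3@17, authorship 11..44.....22..33.
After op 4 (delete): buffer="zoyzdcashzhdzf" (len 14), cursors c1@1 c4@4 c2@10 c3@13, authorship 1..4.....2..3.
After op 5 (move_right): buffer="zoyzdcashzhdzf" (len 14), cursors c1@2 c4@5 c2@11 c3@14, authorship 1..4.....2..3.
After op 6 (delete): buffer="zyzcashzdz" (len 10), cursors c1@1 c4@3 c2@8 c3@10, authorship 1.4....2.3
After op 7 (insert('c')): buffer="zcyzccashzcdzc" (len 14), cursors c1@2 c4@5 c2@11 c3@14, authorship 11.44....22.33
After op 8 (insert('i')): buffer="zciyzcicashzcidzci" (len 18), cursors c1@3 c4@7 c2@14 c3@18, authorship 111.444....222.333

Answer: 3 14 18 7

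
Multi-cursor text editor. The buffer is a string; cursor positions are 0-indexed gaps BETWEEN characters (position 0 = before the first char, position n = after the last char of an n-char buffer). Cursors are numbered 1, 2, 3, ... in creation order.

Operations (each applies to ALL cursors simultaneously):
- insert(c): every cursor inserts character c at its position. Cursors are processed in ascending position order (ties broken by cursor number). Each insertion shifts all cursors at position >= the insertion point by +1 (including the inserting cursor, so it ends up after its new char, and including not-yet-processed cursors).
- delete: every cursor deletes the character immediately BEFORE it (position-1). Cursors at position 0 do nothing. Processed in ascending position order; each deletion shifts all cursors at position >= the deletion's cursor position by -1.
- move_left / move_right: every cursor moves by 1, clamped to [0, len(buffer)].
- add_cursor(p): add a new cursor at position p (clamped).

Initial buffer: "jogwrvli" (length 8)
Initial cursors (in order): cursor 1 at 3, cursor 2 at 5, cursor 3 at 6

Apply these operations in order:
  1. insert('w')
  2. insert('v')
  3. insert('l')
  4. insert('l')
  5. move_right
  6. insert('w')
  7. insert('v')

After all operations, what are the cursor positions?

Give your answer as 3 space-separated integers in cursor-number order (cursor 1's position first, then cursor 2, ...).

After op 1 (insert('w')): buffer="jogwwrwvwli" (len 11), cursors c1@4 c2@7 c3@9, authorship ...1..2.3..
After op 2 (insert('v')): buffer="jogwvwrwvvwvli" (len 14), cursors c1@5 c2@9 c3@12, authorship ...11..22.33..
After op 3 (insert('l')): buffer="jogwvlwrwvlvwvlli" (len 17), cursors c1@6 c2@11 c3@15, authorship ...111..222.333..
After op 4 (insert('l')): buffer="jogwvllwrwvllvwvllli" (len 20), cursors c1@7 c2@13 c3@18, authorship ...1111..2222.3333..
After op 5 (move_right): buffer="jogwvllwrwvllvwvllli" (len 20), cursors c1@8 c2@14 c3@19, authorship ...1111..2222.3333..
After op 6 (insert('w')): buffer="jogwvllwwrwvllvwwvlllwi" (len 23), cursors c1@9 c2@16 c3@22, authorship ...1111.1.2222.23333.3.
After op 7 (insert('v')): buffer="jogwvllwwvrwvllvwvwvlllwvi" (len 26), cursors c1@10 c2@18 c3@25, authorship ...1111.11.2222.223333.33.

Answer: 10 18 25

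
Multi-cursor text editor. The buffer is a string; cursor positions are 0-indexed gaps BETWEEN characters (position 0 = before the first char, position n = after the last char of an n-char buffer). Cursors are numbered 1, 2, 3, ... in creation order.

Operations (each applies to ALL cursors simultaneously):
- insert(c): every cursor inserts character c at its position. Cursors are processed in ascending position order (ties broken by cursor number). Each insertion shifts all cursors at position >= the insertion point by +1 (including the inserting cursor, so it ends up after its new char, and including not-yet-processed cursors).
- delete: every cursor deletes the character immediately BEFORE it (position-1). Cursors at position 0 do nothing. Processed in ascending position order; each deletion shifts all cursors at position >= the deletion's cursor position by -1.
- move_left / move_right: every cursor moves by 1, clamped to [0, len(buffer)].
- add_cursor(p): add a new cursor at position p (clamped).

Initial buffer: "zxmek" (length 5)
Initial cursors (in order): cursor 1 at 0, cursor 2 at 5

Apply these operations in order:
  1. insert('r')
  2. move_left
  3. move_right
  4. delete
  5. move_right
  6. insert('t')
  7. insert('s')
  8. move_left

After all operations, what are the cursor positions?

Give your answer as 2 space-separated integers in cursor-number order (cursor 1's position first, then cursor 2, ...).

After op 1 (insert('r')): buffer="rzxmekr" (len 7), cursors c1@1 c2@7, authorship 1.....2
After op 2 (move_left): buffer="rzxmekr" (len 7), cursors c1@0 c2@6, authorship 1.....2
After op 3 (move_right): buffer="rzxmekr" (len 7), cursors c1@1 c2@7, authorship 1.....2
After op 4 (delete): buffer="zxmek" (len 5), cursors c1@0 c2@5, authorship .....
After op 5 (move_right): buffer="zxmek" (len 5), cursors c1@1 c2@5, authorship .....
After op 6 (insert('t')): buffer="ztxmekt" (len 7), cursors c1@2 c2@7, authorship .1....2
After op 7 (insert('s')): buffer="ztsxmekts" (len 9), cursors c1@3 c2@9, authorship .11....22
After op 8 (move_left): buffer="ztsxmekts" (len 9), cursors c1@2 c2@8, authorship .11....22

Answer: 2 8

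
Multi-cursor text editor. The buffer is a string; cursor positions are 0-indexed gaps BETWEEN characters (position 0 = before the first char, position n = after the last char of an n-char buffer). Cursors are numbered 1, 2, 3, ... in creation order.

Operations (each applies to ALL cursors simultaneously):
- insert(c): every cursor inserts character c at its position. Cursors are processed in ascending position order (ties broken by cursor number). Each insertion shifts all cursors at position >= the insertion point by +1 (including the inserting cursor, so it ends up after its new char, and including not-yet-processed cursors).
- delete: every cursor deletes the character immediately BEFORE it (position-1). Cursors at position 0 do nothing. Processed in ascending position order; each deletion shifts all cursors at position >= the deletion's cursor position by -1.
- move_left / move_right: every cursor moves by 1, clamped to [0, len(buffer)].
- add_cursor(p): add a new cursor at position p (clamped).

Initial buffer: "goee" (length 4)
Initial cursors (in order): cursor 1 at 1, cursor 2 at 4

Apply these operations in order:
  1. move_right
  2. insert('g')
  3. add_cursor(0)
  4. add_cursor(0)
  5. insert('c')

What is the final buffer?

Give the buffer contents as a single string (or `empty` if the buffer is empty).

Answer: ccgogceegc

Derivation:
After op 1 (move_right): buffer="goee" (len 4), cursors c1@2 c2@4, authorship ....
After op 2 (insert('g')): buffer="gogeeg" (len 6), cursors c1@3 c2@6, authorship ..1..2
After op 3 (add_cursor(0)): buffer="gogeeg" (len 6), cursors c3@0 c1@3 c2@6, authorship ..1..2
After op 4 (add_cursor(0)): buffer="gogeeg" (len 6), cursors c3@0 c4@0 c1@3 c2@6, authorship ..1..2
After op 5 (insert('c')): buffer="ccgogceegc" (len 10), cursors c3@2 c4@2 c1@6 c2@10, authorship 34..11..22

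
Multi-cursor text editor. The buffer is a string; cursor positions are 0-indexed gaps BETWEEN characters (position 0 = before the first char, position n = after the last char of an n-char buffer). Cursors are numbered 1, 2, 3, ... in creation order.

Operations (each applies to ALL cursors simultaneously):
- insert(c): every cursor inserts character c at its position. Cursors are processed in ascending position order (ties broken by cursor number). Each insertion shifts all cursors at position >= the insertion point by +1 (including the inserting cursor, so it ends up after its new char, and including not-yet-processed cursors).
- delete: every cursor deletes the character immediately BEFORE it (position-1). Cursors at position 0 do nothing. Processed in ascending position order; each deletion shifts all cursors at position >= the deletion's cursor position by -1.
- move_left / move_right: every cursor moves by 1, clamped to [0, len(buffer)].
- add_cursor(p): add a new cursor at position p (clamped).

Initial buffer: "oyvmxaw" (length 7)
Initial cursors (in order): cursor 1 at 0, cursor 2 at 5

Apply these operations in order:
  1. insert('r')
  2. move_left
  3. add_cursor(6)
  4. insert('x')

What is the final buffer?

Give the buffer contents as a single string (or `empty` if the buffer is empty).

After op 1 (insert('r')): buffer="royvmxraw" (len 9), cursors c1@1 c2@7, authorship 1.....2..
After op 2 (move_left): buffer="royvmxraw" (len 9), cursors c1@0 c2@6, authorship 1.....2..
After op 3 (add_cursor(6)): buffer="royvmxraw" (len 9), cursors c1@0 c2@6 c3@6, authorship 1.....2..
After op 4 (insert('x')): buffer="xroyvmxxxraw" (len 12), cursors c1@1 c2@9 c3@9, authorship 11.....232..

Answer: xroyvmxxxraw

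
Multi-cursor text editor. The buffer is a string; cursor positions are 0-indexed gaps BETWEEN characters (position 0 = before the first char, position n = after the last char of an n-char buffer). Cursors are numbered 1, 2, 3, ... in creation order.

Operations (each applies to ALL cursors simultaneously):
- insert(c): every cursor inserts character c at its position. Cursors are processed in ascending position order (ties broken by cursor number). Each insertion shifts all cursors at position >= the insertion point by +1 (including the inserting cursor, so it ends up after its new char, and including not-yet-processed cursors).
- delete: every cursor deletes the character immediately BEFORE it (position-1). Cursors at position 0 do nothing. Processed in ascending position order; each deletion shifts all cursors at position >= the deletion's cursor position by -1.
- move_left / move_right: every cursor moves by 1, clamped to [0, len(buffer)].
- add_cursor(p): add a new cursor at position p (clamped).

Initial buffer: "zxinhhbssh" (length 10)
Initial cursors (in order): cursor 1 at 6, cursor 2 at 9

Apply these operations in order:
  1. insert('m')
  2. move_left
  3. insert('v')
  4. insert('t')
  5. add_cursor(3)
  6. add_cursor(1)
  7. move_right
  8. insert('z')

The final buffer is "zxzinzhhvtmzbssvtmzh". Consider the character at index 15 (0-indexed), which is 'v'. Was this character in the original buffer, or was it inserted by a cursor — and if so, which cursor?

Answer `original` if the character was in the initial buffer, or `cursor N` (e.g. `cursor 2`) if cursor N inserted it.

Answer: cursor 2

Derivation:
After op 1 (insert('m')): buffer="zxinhhmbssmh" (len 12), cursors c1@7 c2@11, authorship ......1...2.
After op 2 (move_left): buffer="zxinhhmbssmh" (len 12), cursors c1@6 c2@10, authorship ......1...2.
After op 3 (insert('v')): buffer="zxinhhvmbssvmh" (len 14), cursors c1@7 c2@12, authorship ......11...22.
After op 4 (insert('t')): buffer="zxinhhvtmbssvtmh" (len 16), cursors c1@8 c2@14, authorship ......111...222.
After op 5 (add_cursor(3)): buffer="zxinhhvtmbssvtmh" (len 16), cursors c3@3 c1@8 c2@14, authorship ......111...222.
After op 6 (add_cursor(1)): buffer="zxinhhvtmbssvtmh" (len 16), cursors c4@1 c3@3 c1@8 c2@14, authorship ......111...222.
After op 7 (move_right): buffer="zxinhhvtmbssvtmh" (len 16), cursors c4@2 c3@4 c1@9 c2@15, authorship ......111...222.
After op 8 (insert('z')): buffer="zxzinzhhvtmzbssvtmzh" (len 20), cursors c4@3 c3@6 c1@12 c2@19, authorship ..4..3..1111...2222.
Authorship (.=original, N=cursor N): . . 4 . . 3 . . 1 1 1 1 . . . 2 2 2 2 .
Index 15: author = 2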